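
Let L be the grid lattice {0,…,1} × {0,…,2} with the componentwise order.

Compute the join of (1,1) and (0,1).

In a product of chains, the join is componentwise max, giving (1,1).

(1,1)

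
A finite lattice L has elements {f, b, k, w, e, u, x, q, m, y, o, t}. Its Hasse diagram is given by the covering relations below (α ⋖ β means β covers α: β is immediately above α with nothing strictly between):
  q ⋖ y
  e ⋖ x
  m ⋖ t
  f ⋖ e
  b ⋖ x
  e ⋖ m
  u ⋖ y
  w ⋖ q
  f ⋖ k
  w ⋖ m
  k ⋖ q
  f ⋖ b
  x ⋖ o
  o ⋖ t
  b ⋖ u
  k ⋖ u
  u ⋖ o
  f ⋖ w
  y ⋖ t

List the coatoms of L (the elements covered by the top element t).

m, o, y

The coatoms are exactly the elements covered by t: m, o, y.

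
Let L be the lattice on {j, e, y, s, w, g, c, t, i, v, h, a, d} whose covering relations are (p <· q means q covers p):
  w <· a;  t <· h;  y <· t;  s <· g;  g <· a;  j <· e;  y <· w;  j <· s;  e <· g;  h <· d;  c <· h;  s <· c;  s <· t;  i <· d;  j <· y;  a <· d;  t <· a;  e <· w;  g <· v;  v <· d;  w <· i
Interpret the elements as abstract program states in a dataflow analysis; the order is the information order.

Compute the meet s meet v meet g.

s

Common lower bounds of {s, v, g}: j, s.
The greatest among these is s.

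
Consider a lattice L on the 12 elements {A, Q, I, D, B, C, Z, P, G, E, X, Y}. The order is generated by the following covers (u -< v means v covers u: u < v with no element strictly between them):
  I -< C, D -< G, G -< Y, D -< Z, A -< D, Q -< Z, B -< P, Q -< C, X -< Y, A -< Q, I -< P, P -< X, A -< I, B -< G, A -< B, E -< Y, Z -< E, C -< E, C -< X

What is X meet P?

P

Common lower bounds of {X, P}: A, B, I, P.
The greatest among these is P.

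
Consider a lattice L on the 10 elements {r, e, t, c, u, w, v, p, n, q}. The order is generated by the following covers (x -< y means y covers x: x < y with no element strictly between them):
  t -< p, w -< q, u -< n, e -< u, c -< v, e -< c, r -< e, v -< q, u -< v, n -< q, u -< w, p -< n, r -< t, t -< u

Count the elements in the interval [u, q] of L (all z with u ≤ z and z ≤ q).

5

The interval [u, q] = {n, q, u, v, w}, which has 5 elements.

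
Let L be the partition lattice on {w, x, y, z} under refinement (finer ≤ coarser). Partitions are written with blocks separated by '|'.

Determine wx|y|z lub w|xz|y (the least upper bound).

wxz|y

The join of wx|y|z and w|xz|y merges any blocks that overlap across the partitions, giving wxz|y.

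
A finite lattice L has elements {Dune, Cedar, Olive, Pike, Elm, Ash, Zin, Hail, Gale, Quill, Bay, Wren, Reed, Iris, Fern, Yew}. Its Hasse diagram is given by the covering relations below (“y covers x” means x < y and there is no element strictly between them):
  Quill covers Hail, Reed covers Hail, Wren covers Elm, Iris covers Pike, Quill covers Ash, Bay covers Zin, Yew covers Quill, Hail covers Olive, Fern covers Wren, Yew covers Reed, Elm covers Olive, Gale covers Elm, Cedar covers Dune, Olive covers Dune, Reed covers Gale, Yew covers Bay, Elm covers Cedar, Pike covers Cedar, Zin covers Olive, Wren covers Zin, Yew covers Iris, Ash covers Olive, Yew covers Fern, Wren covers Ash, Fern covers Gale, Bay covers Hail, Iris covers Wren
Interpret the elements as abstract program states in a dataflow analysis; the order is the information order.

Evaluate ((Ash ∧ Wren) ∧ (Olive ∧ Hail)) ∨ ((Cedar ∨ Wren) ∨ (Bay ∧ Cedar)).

Ash ∧ Wren = Ash
Olive ∧ Hail = Olive
Ash ∧ Olive = Olive
Cedar ∨ Wren = Wren
Bay ∧ Cedar = Dune
Wren ∨ Dune = Wren
Olive ∨ Wren = Wren

Wren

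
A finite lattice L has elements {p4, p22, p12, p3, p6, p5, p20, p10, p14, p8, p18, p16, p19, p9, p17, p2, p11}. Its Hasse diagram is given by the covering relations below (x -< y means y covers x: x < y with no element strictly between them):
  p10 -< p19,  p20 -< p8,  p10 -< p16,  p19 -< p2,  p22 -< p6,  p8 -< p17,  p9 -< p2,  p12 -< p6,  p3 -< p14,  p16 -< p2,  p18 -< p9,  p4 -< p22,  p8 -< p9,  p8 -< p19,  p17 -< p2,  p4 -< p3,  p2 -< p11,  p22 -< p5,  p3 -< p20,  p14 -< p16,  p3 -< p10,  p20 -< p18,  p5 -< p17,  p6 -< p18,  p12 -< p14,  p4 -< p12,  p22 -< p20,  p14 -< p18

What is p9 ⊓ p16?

p14

Common lower bounds of {p9, p16}: p12, p14, p3, p4.
The greatest among these is p14.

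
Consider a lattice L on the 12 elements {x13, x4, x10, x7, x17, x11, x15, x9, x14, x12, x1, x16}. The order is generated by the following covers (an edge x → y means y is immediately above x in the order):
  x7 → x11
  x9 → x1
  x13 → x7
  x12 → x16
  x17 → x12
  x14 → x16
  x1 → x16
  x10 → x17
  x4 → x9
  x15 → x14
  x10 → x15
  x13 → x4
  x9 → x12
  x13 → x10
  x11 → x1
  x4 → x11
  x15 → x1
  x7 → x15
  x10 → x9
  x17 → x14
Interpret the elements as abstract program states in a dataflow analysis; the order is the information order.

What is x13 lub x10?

Common upper bounds of {x13, x10}: x1, x10, x12, x14, x15, x16, x17, x9.
The least among these is x10.

x10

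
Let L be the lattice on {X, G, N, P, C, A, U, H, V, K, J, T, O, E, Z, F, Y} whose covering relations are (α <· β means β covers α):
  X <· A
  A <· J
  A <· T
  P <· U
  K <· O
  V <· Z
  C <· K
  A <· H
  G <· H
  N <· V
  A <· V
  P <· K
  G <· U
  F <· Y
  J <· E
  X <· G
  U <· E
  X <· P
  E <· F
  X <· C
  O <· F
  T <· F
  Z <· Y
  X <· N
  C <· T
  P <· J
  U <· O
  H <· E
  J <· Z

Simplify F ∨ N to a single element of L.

F ∨ N = Y

Y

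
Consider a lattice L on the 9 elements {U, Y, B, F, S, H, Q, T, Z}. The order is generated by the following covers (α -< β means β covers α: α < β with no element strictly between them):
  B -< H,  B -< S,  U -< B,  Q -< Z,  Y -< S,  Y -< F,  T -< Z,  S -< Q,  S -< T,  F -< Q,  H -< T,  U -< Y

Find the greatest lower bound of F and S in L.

Common lower bounds of {F, S}: U, Y.
The greatest among these is Y.

Y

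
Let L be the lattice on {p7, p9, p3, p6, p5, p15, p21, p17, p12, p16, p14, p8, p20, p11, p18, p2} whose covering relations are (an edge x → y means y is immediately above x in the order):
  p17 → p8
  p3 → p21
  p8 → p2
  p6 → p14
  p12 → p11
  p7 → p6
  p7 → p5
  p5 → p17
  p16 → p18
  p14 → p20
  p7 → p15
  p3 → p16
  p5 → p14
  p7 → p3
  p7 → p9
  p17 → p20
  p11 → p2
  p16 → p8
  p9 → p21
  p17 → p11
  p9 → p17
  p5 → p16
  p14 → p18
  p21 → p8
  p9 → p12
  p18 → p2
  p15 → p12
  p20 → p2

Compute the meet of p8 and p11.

p17

Common lower bounds of {p8, p11}: p17, p5, p7, p9.
The greatest among these is p17.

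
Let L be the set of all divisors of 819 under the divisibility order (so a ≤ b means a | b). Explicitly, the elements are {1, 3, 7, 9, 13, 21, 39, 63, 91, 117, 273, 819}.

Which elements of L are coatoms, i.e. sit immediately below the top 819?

The coatoms are exactly the elements covered by 819: 117, 273, 63.

117, 273, 63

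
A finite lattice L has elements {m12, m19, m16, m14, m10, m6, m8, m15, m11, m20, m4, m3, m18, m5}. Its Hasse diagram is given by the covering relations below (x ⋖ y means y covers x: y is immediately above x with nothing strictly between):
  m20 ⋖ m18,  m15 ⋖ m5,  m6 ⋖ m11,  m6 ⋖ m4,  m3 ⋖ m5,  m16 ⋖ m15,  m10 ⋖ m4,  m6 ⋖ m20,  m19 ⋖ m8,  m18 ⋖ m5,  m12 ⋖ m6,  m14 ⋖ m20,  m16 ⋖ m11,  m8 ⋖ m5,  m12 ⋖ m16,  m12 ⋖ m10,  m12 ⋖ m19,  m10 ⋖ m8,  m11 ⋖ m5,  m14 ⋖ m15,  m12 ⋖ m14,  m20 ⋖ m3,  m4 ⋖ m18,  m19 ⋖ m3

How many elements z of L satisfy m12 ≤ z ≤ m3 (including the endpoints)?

6

The interval [m12, m3] = {m12, m14, m19, m20, m3, m6}, which has 6 elements.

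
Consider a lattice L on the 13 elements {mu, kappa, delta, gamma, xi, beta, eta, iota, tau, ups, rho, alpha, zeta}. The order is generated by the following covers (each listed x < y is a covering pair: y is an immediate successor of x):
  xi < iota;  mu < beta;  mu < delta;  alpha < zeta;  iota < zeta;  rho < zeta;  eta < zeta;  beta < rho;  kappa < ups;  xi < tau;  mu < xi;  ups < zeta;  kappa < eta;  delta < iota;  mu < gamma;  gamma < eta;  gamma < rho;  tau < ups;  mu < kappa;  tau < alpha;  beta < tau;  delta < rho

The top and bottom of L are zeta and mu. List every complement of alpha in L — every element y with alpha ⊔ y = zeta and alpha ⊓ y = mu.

delta, eta, gamma, kappa

Need y with alpha ∨ y = zeta and alpha ∧ y = mu.
Checking each element gives: delta, eta, gamma, kappa.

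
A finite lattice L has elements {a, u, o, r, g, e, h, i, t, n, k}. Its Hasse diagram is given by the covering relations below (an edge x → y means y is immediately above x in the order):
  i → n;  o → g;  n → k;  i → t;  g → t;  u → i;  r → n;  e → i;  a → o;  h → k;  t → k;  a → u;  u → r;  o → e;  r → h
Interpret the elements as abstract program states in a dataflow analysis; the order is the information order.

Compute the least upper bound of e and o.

e

Common upper bounds of {e, o}: e, i, k, n, t.
The least among these is e.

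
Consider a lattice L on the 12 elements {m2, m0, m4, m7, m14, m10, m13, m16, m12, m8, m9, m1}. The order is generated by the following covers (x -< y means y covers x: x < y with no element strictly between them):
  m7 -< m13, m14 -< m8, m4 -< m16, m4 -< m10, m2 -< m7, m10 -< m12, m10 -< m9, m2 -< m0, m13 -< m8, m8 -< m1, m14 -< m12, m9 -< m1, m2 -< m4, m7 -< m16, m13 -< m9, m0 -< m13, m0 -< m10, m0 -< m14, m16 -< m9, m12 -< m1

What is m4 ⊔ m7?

m16

Common upper bounds of {m4, m7}: m1, m16, m9.
The least among these is m16.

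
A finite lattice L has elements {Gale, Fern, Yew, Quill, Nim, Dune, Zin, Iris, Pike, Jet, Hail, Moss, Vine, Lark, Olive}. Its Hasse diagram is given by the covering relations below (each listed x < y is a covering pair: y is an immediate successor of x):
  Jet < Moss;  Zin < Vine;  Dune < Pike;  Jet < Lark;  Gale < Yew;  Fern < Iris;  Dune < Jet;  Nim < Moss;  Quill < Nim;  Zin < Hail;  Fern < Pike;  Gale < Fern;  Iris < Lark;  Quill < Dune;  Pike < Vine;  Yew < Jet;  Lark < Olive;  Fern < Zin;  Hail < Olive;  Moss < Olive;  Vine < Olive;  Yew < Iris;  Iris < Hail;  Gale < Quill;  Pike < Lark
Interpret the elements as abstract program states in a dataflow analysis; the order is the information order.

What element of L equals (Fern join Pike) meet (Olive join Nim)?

Fern ∨ Pike = Pike
Olive ∨ Nim = Olive
Pike ∧ Olive = Pike

Pike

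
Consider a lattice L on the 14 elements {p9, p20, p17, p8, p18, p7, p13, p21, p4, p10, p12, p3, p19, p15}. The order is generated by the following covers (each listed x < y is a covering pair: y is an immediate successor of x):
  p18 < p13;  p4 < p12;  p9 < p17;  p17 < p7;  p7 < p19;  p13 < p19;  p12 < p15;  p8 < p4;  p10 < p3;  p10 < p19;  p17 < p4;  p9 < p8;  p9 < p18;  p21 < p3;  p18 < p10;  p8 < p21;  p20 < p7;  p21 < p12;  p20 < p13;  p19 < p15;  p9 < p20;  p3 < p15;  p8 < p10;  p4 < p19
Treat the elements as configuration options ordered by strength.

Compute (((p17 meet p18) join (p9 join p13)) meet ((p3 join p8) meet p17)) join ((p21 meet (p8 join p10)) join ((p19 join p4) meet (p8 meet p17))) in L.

p8

p17 ∧ p18 = p9
p9 ∨ p13 = p13
p9 ∨ p13 = p13
p3 ∨ p8 = p3
p3 ∧ p17 = p9
p13 ∧ p9 = p9
p8 ∨ p10 = p10
p21 ∧ p10 = p8
p19 ∨ p4 = p19
p8 ∧ p17 = p9
p19 ∧ p9 = p9
p8 ∨ p9 = p8
p9 ∨ p8 = p8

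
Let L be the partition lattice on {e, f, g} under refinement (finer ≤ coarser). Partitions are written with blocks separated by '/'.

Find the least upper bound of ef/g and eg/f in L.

Common upper bounds of {ef/g, eg/f}: efg.
The least among these is efg.

efg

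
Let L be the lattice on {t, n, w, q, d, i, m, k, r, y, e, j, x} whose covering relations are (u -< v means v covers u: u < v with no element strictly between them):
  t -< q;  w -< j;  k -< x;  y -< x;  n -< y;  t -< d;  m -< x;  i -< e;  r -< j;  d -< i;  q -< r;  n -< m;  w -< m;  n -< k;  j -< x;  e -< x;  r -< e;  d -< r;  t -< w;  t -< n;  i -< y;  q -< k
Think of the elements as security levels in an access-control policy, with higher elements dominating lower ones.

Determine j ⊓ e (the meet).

Common lower bounds of {j, e}: d, q, r, t.
The greatest among these is r.

r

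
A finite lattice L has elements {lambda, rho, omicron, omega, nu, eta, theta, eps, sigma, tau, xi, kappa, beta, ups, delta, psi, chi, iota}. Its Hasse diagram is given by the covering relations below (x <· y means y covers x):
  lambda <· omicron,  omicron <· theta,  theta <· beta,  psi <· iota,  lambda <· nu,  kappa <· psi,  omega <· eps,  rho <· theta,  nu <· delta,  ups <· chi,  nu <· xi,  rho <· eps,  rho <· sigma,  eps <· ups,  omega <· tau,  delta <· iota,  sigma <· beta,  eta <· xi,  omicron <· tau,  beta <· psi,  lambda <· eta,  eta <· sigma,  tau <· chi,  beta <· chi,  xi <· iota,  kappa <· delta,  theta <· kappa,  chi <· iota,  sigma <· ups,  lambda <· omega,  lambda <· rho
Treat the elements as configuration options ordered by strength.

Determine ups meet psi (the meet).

Common lower bounds of {ups, psi}: eta, lambda, rho, sigma.
The greatest among these is sigma.

sigma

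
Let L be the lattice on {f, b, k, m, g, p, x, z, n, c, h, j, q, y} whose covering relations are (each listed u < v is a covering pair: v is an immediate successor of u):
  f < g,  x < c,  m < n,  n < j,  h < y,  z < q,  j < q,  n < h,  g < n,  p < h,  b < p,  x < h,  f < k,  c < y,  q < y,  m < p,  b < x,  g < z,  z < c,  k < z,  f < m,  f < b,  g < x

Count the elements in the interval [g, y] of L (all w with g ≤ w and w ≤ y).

The interval [g, y] = {c, g, h, j, n, q, x, y, z}, which has 9 elements.

9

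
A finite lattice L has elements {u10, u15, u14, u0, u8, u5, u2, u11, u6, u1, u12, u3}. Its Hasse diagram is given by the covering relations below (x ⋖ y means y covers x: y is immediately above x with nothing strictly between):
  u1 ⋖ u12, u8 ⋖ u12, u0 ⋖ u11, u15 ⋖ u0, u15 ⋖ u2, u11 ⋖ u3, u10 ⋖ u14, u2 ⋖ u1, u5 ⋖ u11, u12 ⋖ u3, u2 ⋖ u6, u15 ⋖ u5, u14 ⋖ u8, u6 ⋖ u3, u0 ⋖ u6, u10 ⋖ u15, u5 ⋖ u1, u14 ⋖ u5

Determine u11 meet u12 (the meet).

Common lower bounds of {u11, u12}: u10, u14, u15, u5.
The greatest among these is u5.

u5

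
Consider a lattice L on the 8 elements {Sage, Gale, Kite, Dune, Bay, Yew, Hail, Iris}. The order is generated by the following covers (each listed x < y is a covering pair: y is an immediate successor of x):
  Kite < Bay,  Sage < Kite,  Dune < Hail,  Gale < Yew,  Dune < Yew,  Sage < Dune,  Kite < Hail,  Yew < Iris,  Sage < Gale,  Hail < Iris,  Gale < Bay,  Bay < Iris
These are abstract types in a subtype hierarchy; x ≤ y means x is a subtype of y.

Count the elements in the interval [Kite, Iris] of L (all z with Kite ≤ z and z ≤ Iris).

4

The interval [Kite, Iris] = {Bay, Hail, Iris, Kite}, which has 4 elements.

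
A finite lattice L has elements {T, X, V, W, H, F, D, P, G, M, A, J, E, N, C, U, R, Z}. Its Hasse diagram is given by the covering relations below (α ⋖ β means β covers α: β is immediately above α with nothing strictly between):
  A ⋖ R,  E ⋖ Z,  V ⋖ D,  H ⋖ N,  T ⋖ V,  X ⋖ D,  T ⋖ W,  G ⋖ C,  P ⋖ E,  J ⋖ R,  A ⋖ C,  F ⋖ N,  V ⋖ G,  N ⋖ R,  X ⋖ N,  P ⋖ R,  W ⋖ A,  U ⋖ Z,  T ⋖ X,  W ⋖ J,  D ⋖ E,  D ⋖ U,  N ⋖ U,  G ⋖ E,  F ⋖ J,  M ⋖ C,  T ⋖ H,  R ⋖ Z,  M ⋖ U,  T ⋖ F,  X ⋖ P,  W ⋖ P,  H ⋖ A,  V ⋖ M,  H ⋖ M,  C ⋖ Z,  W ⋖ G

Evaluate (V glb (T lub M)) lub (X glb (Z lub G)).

D

T ∨ M = M
V ∧ M = V
Z ∨ G = Z
X ∧ Z = X
V ∨ X = D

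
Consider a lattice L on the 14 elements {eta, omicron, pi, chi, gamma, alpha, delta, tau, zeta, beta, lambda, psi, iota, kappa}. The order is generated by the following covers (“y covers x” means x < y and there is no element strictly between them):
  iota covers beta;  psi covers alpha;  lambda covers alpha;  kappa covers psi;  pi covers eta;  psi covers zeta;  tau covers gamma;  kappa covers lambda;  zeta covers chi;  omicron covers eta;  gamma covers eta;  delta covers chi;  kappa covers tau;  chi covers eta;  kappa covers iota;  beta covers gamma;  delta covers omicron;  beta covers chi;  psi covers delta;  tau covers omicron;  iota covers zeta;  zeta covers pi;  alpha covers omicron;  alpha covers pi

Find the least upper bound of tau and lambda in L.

kappa

Common upper bounds of {tau, lambda}: kappa.
The least among these is kappa.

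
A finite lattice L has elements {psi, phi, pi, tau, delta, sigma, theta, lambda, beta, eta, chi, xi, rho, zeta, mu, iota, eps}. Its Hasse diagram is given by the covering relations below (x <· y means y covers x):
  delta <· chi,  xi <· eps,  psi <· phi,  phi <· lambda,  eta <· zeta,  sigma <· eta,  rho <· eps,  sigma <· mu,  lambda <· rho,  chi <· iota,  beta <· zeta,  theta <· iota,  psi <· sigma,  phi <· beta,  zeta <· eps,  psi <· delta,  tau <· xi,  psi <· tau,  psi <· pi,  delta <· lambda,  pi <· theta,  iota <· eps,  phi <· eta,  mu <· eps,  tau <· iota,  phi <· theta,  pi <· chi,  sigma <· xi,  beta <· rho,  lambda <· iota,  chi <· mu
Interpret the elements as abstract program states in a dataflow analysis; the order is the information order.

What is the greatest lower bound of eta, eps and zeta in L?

eta

Common lower bounds of {eta, eps, zeta}: eta, phi, psi, sigma.
The greatest among these is eta.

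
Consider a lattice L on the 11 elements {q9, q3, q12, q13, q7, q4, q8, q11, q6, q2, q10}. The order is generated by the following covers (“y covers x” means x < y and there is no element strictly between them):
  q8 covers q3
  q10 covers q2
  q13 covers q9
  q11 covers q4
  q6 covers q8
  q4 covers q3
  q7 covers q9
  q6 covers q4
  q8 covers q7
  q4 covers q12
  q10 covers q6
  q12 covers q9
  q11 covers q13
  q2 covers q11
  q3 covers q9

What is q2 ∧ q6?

q4

Common lower bounds of {q2, q6}: q12, q3, q4, q9.
The greatest among these is q4.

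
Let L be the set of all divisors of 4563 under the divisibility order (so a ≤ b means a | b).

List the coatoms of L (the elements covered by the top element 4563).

The coatoms are exactly the elements covered by 4563: 1521, 351.

1521, 351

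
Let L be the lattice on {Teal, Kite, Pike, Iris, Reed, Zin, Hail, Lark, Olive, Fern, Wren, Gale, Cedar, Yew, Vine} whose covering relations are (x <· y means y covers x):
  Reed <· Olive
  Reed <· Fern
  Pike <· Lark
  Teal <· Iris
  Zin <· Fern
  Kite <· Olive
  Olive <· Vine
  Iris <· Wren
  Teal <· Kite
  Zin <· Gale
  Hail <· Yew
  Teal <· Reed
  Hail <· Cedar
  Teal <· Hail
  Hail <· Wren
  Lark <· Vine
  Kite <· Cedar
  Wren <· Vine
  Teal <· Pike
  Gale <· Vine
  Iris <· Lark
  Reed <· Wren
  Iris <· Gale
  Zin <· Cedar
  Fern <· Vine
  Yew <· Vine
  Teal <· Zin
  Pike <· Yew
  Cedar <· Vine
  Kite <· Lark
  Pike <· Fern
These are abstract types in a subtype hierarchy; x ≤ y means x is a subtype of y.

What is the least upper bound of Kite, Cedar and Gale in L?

Common upper bounds of {Kite, Cedar, Gale}: Vine.
The least among these is Vine.

Vine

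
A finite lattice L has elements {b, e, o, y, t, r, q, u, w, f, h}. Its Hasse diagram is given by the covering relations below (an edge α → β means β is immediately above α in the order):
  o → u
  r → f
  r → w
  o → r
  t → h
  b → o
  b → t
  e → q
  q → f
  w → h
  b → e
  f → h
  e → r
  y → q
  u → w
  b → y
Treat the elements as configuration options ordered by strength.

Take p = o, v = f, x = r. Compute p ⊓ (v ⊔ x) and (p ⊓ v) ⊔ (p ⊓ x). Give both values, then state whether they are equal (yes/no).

v ⊔ x = f, so p ⊓ (v ⊔ x) = o ⊓ f = o.
p ⊓ v = o and p ⊓ x = o, so (p ⊓ v) ⊔ (p ⊓ x) = o ⊔ o = o.
Equal: yes.

o; o; yes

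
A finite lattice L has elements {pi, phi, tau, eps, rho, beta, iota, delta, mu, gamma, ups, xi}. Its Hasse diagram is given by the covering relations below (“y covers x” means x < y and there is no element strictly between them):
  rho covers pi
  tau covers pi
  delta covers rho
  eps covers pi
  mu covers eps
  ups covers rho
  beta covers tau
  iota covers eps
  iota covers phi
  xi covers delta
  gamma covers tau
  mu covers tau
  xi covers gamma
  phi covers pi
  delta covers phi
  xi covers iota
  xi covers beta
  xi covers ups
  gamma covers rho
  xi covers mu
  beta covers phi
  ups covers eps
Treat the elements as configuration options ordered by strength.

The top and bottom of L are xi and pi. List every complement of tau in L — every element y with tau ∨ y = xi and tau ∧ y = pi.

Need y with tau ∨ y = xi and tau ∧ y = pi.
Checking each element gives: delta, iota, ups.

delta, iota, ups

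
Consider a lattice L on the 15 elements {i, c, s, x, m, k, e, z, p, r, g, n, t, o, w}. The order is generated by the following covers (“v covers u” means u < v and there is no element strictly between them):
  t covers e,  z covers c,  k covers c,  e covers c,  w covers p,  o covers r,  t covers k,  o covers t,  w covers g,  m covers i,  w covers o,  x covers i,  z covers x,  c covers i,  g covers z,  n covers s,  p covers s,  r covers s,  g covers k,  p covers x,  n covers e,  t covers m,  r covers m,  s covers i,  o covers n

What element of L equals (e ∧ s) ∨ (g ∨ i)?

g

e ∧ s = i
g ∨ i = g
i ∨ g = g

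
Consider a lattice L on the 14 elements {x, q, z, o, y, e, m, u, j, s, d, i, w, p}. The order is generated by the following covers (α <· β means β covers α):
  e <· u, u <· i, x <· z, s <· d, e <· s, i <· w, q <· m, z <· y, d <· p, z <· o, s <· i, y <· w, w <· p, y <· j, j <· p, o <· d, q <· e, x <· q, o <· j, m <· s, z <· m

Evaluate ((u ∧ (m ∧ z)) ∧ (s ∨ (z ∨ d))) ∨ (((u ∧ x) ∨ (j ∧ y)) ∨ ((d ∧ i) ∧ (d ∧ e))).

m ∧ z = z
u ∧ z = x
z ∨ d = d
s ∨ d = d
x ∧ d = x
u ∧ x = x
j ∧ y = y
x ∨ y = y
d ∧ i = s
d ∧ e = e
s ∧ e = e
y ∨ e = w
x ∨ w = w

w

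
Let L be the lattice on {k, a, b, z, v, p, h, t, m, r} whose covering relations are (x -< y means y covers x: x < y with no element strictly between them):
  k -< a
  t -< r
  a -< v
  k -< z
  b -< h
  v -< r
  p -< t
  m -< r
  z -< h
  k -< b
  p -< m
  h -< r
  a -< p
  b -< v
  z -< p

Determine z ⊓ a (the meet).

k

Common lower bounds of {z, a}: k.
The greatest among these is k.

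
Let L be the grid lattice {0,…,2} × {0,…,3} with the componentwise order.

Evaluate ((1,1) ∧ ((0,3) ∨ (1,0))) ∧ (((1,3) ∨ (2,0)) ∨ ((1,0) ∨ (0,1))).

(0,3) ∨ (1,0) = (1,3)
(1,1) ∧ (1,3) = (1,1)
(1,3) ∨ (2,0) = (2,3)
(1,0) ∨ (0,1) = (1,1)
(2,3) ∨ (1,1) = (2,3)
(1,1) ∧ (2,3) = (1,1)

(1,1)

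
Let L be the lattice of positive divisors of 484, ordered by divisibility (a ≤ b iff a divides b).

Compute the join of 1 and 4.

4

In the divisibility order, the join is the least common multiple: lcm(1, 4) = 4.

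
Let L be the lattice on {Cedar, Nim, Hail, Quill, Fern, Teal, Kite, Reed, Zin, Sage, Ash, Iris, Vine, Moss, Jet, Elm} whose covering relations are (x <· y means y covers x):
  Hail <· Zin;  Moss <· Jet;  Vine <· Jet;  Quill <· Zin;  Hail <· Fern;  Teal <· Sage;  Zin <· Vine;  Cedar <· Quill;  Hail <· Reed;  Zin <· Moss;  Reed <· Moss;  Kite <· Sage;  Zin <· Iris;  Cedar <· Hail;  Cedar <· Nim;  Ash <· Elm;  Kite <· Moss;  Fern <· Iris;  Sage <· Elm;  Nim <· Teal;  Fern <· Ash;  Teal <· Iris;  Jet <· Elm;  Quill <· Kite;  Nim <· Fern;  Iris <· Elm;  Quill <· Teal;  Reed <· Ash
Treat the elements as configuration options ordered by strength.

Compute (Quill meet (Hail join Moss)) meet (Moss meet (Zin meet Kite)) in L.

Quill

Hail ∨ Moss = Moss
Quill ∧ Moss = Quill
Zin ∧ Kite = Quill
Moss ∧ Quill = Quill
Quill ∧ Quill = Quill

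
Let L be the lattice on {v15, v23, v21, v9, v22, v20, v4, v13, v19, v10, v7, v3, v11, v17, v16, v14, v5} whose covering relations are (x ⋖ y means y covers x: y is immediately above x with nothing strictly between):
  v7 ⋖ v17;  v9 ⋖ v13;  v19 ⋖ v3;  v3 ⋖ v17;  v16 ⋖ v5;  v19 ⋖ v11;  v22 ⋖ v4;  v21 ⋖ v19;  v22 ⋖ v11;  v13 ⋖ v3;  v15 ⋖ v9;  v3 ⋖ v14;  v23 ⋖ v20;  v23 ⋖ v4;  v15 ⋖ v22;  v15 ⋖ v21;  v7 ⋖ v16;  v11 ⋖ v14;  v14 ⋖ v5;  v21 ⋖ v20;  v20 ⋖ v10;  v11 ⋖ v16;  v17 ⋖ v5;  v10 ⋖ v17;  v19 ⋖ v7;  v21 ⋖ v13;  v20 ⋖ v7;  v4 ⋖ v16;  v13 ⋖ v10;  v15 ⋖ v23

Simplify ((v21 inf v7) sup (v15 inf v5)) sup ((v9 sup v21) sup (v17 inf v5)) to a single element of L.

v17

v21 ∧ v7 = v21
v15 ∧ v5 = v15
v21 ∨ v15 = v21
v9 ∨ v21 = v13
v17 ∧ v5 = v17
v13 ∨ v17 = v17
v21 ∨ v17 = v17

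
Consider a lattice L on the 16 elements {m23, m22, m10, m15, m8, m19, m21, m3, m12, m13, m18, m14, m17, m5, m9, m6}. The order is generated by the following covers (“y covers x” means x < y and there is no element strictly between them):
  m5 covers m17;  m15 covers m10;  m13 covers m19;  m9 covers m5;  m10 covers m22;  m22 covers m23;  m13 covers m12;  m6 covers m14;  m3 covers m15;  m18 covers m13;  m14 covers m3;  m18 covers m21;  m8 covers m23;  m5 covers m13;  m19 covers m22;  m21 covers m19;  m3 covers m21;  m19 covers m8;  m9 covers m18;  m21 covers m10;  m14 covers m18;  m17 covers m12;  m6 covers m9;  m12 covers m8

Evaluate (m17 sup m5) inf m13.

m17 ∨ m5 = m5
m5 ∧ m13 = m13

m13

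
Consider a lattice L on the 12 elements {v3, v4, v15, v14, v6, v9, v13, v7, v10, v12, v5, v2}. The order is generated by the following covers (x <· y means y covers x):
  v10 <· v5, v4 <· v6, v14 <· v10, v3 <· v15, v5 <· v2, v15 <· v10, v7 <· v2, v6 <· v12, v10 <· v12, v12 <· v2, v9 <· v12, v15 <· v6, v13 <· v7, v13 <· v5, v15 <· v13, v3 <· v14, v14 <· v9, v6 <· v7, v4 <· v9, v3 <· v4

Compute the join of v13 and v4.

Common upper bounds of {v13, v4}: v2, v7.
The least among these is v7.

v7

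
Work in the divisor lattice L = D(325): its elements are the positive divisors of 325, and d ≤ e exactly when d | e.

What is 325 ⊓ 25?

25

In the divisibility order, the meet is the greatest common divisor: gcd(325, 25) = 25.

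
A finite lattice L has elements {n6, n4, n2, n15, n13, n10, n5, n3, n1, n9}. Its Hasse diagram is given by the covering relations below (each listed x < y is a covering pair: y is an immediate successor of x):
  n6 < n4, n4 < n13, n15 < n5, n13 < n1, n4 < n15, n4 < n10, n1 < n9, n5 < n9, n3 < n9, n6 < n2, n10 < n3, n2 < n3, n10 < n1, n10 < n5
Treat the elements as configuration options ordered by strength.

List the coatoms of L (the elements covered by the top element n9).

n1, n3, n5

The coatoms are exactly the elements covered by n9: n1, n3, n5.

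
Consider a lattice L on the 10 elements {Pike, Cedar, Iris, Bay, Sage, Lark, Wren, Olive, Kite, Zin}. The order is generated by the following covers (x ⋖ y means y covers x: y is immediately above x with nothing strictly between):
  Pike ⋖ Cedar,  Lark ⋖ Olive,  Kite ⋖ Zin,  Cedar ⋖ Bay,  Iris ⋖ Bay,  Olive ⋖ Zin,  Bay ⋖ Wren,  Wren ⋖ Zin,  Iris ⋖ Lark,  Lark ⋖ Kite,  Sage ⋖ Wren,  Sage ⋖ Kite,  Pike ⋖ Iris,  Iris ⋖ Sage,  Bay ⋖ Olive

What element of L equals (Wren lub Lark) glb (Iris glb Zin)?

Iris

Wren ∨ Lark = Zin
Iris ∧ Zin = Iris
Zin ∧ Iris = Iris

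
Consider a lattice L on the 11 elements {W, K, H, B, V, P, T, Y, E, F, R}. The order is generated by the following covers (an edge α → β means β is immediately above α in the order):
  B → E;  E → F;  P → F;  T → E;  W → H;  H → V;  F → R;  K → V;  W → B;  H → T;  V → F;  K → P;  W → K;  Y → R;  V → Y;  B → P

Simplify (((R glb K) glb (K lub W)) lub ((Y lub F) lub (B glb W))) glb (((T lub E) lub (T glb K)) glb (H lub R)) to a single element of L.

R ∧ K = K
K ∨ W = K
K ∧ K = K
Y ∨ F = R
B ∧ W = W
R ∨ W = R
K ∨ R = R
T ∨ E = E
T ∧ K = W
E ∨ W = E
H ∨ R = R
E ∧ R = E
R ∧ E = E

E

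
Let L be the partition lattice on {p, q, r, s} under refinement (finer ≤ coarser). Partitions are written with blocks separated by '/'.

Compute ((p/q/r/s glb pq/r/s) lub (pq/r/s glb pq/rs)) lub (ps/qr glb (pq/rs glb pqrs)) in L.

p/q/r/s ∧ pq/r/s = p/q/r/s
pq/r/s ∧ pq/rs = pq/r/s
p/q/r/s ∨ pq/r/s = pq/r/s
pq/rs ∧ pqrs = pq/rs
ps/qr ∧ pq/rs = p/q/r/s
pq/r/s ∨ p/q/r/s = pq/r/s

pq/r/s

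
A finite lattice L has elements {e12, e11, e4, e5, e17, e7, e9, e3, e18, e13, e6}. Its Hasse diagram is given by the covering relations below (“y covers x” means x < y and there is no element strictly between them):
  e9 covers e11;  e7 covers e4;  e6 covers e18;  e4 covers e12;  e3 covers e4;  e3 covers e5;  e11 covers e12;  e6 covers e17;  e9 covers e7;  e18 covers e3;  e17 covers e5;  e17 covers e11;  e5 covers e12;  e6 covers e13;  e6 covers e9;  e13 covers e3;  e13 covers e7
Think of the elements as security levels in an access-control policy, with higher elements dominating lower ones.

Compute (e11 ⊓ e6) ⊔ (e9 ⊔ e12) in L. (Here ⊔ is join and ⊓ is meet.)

e11 ∧ e6 = e11
e9 ∨ e12 = e9
e11 ∨ e9 = e9

e9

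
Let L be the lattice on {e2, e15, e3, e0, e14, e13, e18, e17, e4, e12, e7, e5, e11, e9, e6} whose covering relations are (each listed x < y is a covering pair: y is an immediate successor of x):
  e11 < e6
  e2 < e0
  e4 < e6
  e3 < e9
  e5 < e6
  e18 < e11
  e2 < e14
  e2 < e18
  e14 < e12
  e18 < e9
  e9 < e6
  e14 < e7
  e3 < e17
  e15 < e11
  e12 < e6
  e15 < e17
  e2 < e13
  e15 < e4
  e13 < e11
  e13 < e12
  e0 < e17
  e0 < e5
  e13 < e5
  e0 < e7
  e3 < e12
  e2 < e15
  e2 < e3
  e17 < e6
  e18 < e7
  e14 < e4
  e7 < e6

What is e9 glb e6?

e9

Common lower bounds of {e9, e6}: e18, e2, e3, e9.
The greatest among these is e9.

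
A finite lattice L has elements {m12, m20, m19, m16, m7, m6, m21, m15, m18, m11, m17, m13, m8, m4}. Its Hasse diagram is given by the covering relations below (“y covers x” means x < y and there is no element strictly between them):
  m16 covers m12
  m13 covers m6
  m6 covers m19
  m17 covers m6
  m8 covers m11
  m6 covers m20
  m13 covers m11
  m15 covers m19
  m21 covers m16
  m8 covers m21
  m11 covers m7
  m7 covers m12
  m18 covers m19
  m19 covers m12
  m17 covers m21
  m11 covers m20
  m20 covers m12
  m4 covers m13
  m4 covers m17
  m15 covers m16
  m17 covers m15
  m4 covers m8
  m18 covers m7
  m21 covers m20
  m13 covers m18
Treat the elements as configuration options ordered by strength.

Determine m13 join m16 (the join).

m4

Common upper bounds of {m13, m16}: m4.
The least among these is m4.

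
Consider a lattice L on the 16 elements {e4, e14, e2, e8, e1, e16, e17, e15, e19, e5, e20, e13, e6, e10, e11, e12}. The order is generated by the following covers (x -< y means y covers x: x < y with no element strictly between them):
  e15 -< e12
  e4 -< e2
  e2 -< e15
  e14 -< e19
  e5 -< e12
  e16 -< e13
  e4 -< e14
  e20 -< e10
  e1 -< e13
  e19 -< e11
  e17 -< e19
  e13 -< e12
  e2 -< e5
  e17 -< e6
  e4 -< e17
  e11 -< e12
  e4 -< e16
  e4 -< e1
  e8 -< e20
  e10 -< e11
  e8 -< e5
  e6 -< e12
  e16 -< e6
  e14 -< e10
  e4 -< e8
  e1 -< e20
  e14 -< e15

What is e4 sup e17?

Common upper bounds of {e4, e17}: e11, e12, e17, e19, e6.
The least among these is e17.

e17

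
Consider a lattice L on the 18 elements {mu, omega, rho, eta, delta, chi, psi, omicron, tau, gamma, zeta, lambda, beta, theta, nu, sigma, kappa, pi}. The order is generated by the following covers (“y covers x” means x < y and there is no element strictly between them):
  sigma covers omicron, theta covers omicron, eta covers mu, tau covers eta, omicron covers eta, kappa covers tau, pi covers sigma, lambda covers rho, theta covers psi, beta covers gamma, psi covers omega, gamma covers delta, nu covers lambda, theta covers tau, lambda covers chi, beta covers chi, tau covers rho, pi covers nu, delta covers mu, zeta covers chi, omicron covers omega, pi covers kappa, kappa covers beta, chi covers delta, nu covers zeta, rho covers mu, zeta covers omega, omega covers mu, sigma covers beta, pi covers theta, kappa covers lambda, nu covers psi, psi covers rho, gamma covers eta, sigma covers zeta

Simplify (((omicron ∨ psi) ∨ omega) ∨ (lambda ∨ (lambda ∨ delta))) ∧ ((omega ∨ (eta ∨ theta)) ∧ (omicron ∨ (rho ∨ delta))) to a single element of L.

theta

omicron ∨ psi = theta
theta ∨ omega = theta
lambda ∨ delta = lambda
lambda ∨ lambda = lambda
theta ∨ lambda = pi
eta ∨ theta = theta
omega ∨ theta = theta
rho ∨ delta = lambda
omicron ∨ lambda = pi
theta ∧ pi = theta
pi ∧ theta = theta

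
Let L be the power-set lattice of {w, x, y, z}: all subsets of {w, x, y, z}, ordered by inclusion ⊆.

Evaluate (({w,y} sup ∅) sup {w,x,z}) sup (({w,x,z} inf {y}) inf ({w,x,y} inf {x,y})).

{w,x,y,z}

{w,y} ∨ ∅ = {w,y}
{w,y} ∨ {w,x,z} = {w,x,y,z}
{w,x,z} ∧ {y} = ∅
{w,x,y} ∧ {x,y} = {x,y}
∅ ∧ {x,y} = ∅
{w,x,y,z} ∨ ∅ = {w,x,y,z}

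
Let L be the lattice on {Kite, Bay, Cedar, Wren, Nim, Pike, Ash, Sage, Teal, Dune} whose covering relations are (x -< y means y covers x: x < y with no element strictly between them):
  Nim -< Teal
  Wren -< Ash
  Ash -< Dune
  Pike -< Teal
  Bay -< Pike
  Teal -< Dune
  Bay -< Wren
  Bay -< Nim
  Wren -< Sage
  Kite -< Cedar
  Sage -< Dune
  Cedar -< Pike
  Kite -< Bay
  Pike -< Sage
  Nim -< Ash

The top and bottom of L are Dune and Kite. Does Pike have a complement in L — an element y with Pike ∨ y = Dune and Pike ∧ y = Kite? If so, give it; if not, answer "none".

For every candidate y, either Pike ∨ y ≠ Dune or Pike ∧ y ≠ Kite; no complement exists.

none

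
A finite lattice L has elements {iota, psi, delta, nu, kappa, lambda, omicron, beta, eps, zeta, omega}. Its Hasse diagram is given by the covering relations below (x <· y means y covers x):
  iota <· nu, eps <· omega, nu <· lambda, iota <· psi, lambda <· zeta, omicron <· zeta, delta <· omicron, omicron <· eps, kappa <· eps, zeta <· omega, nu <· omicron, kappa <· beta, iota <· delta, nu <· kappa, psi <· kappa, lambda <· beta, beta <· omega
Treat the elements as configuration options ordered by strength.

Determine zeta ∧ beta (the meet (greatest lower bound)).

lambda

Common lower bounds of {zeta, beta}: iota, lambda, nu.
The greatest among these is lambda.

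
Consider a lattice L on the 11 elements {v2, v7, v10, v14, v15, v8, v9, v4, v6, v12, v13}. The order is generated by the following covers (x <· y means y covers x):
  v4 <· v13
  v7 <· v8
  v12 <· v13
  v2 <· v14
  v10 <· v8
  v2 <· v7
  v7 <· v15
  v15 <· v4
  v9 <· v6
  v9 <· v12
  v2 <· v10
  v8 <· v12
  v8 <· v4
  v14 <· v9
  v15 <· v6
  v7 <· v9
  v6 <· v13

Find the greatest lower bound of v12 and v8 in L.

v8

Common lower bounds of {v12, v8}: v10, v2, v7, v8.
The greatest among these is v8.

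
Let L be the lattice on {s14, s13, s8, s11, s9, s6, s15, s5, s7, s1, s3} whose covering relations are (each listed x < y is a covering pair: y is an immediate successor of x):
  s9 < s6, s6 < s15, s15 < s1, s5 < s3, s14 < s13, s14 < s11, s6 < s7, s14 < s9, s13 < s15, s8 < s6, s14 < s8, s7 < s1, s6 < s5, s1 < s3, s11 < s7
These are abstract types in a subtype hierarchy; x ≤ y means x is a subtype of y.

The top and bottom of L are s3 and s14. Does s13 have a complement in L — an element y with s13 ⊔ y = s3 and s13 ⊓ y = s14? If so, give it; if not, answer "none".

Need y with s13 ∨ y = s3 and s13 ∧ y = s14.
Checking each element gives: s5.

s5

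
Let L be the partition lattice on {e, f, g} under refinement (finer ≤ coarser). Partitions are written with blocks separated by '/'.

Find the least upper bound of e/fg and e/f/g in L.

e/fg

Common upper bounds of {e/fg, e/f/g}: e/fg, efg.
The least among these is e/fg.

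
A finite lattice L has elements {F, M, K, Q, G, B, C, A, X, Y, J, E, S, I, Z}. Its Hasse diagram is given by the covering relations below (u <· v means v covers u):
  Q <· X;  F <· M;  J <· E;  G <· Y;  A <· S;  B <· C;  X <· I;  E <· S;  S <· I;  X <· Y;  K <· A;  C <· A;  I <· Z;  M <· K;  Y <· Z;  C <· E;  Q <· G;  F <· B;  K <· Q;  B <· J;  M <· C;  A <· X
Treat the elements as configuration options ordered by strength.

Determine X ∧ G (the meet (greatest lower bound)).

Q

Common lower bounds of {X, G}: F, K, M, Q.
The greatest among these is Q.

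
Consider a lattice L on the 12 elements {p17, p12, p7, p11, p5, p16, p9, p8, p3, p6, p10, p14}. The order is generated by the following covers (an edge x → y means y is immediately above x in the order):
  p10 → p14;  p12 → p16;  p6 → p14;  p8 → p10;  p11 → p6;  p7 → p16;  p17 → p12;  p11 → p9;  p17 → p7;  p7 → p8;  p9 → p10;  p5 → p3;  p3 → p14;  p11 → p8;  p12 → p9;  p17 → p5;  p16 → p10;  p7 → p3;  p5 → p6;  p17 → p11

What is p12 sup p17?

p12

Common upper bounds of {p12, p17}: p10, p12, p14, p16, p9.
The least among these is p12.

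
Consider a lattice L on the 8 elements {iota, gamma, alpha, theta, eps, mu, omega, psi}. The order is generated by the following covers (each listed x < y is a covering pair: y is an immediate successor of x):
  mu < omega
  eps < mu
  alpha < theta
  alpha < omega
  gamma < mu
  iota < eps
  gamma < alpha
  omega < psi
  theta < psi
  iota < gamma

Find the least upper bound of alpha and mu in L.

omega

Common upper bounds of {alpha, mu}: omega, psi.
The least among these is omega.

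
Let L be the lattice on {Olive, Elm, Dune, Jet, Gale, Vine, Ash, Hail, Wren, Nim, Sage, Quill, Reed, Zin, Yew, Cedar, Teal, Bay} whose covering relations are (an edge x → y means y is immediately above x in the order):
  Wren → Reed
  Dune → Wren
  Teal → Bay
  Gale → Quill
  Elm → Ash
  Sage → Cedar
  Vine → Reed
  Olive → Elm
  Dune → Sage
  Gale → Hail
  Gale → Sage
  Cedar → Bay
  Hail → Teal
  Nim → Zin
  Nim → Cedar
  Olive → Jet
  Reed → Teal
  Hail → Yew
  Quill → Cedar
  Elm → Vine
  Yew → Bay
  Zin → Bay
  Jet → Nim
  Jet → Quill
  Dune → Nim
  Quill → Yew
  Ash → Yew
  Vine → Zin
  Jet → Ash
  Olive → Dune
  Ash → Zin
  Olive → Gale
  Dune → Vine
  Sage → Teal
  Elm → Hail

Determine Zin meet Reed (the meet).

Vine

Common lower bounds of {Zin, Reed}: Dune, Elm, Olive, Vine.
The greatest among these is Vine.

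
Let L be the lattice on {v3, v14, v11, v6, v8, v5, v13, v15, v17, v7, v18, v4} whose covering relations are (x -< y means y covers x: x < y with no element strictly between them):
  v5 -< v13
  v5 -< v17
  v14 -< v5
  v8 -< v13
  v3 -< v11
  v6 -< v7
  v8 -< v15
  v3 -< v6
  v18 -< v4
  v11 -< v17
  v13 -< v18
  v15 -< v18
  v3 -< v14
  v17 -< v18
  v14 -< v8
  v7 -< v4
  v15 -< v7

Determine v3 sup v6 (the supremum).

v6

Common upper bounds of {v3, v6}: v4, v6, v7.
The least among these is v6.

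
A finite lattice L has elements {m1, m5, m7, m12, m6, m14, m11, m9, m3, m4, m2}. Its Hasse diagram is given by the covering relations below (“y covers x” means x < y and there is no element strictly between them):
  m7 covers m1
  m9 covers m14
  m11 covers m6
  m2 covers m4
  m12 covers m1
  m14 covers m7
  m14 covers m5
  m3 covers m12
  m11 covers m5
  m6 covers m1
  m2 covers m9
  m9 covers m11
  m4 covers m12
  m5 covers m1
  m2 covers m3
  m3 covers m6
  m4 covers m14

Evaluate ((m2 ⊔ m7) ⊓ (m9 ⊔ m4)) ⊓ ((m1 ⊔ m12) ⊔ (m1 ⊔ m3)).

m2 ∨ m7 = m2
m9 ∨ m4 = m2
m2 ∧ m2 = m2
m1 ∨ m12 = m12
m1 ∨ m3 = m3
m12 ∨ m3 = m3
m2 ∧ m3 = m3

m3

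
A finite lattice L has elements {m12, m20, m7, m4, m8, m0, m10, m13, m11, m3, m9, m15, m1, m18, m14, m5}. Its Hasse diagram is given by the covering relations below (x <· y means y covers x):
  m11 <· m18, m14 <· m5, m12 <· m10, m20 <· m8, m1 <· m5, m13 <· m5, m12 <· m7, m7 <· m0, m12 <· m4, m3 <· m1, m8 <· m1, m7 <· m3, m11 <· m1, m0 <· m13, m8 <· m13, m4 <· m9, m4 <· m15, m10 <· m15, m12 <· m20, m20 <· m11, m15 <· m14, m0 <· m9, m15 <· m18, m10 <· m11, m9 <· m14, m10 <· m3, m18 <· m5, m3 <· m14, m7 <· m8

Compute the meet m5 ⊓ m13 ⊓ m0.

m0

Common lower bounds of {m5, m13, m0}: m0, m12, m7.
The greatest among these is m0.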